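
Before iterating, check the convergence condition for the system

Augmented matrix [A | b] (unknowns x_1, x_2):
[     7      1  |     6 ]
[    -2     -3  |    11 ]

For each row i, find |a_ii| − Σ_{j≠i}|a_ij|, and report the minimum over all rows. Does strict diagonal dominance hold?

row 1: |7| − (1) = 6
row 2: |-3| − (2) = 1
minimum over rows = 1 → strictly diagonally dominant (convergence guaranteed)

1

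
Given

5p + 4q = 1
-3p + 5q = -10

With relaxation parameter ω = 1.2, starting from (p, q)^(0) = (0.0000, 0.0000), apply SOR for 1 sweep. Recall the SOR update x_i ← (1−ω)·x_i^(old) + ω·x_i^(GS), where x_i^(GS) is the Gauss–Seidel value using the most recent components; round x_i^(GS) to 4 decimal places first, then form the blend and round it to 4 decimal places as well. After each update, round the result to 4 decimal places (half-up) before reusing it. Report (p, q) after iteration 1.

(0.2400, -2.2272)

Iteration 1:
  p: GS value = (1 - (4)·0.0000) / (5) = 0.2000;  p ← (1−ω)·0.0000 + ω·0.2000 = 0.2400
  q: GS value = (-10 - (-3)·0.2400) / (5) = -1.8560;  q ← (1−ω)·0.0000 + ω·-1.8560 = -2.2272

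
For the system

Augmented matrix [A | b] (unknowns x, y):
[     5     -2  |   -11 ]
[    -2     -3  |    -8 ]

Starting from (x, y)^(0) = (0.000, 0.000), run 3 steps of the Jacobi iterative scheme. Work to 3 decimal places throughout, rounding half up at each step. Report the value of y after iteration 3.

Iteration 1:
  x = (-11 - (-2)·0.000) / (5) = -2.200
  y = (-8 - (-2)·0.000) / (-3) = 2.667
Iteration 2:
  x = (-11 - (-2)·2.667) / (5) = -1.133
  y = (-8 - (-2)·-2.200) / (-3) = 4.133
Iteration 3:
  x = (-11 - (-2)·4.133) / (5) = -0.547
  y = (-8 - (-2)·-1.133) / (-3) = 3.422

3.422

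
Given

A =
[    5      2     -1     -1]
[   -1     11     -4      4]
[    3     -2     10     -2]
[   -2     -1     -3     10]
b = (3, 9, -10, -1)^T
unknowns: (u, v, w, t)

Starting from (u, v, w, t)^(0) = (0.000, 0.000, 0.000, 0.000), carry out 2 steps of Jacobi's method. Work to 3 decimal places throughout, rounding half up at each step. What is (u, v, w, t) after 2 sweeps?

(0.053, 0.545, -1.036, -0.198)

Iteration 1:
  u = (3 - (2)·0.000 - (-1)·0.000 - (-1)·0.000) / (5) = 0.600
  v = (9 - (-1)·0.000 - (-4)·0.000 - (4)·0.000) / (11) = 0.818
  w = (-10 - (3)·0.000 - (-2)·0.000 - (-2)·0.000) / (10) = -1.000
  t = (-1 - (-2)·0.000 - (-1)·0.000 - (-3)·0.000) / (10) = -0.100
Iteration 2:
  u = (3 - (2)·0.818 - (-1)·-1.000 - (-1)·-0.100) / (5) = 0.053
  v = (9 - (-1)·0.600 - (-4)·-1.000 - (4)·-0.100) / (11) = 0.545
  w = (-10 - (3)·0.600 - (-2)·0.818 - (-2)·-0.100) / (10) = -1.036
  t = (-1 - (-2)·0.600 - (-1)·0.818 - (-3)·-1.000) / (10) = -0.198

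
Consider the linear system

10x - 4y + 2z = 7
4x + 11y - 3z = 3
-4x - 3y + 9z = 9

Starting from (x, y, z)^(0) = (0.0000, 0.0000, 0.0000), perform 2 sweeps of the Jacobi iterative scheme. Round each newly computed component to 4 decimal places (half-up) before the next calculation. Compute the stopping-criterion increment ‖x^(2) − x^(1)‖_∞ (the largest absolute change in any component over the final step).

0.4020

Iteration 1:
  x = (7 - (-4)·0.0000 - (2)·0.0000) / (10) = 0.7000
  y = (3 - (4)·0.0000 - (-3)·0.0000) / (11) = 0.2727
  z = (9 - (-4)·0.0000 - (-3)·0.0000) / (9) = 1.0000
Iteration 2:
  x = (7 - (-4)·0.2727 - (2)·1.0000) / (10) = 0.6091
  y = (3 - (4)·0.7000 - (-3)·1.0000) / (11) = 0.2909
  z = (9 - (-4)·0.7000 - (-3)·0.2727) / (9) = 1.4020
Change: (-0.0909, 0.0182, 0.4020) → max |·| = 0.4020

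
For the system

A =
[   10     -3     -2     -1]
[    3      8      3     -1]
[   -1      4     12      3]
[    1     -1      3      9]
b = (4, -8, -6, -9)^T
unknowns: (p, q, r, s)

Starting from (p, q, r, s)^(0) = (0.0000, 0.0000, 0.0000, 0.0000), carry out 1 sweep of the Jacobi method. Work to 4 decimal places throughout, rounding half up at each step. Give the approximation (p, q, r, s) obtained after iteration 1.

(0.4000, -1.0000, -0.5000, -1.0000)

Iteration 1:
  p = (4 - (-3)·0.0000 - (-2)·0.0000 - (-1)·0.0000) / (10) = 0.4000
  q = (-8 - (3)·0.0000 - (3)·0.0000 - (-1)·0.0000) / (8) = -1.0000
  r = (-6 - (-1)·0.0000 - (4)·0.0000 - (3)·0.0000) / (12) = -0.5000
  s = (-9 - (1)·0.0000 - (-1)·0.0000 - (3)·0.0000) / (9) = -1.0000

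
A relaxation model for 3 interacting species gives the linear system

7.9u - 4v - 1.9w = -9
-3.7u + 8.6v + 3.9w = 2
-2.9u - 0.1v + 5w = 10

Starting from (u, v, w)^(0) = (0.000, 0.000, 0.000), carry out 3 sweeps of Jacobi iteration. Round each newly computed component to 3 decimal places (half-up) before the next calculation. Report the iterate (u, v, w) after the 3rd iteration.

Iteration 1:
  u = (-9 - (-4)·0.000 - (-1.9)·0.000) / (7.9) = -1.139
  v = (2 - (-3.7)·0.000 - (3.9)·0.000) / (8.6) = 0.233
  w = (10 - (-2.9)·0.000 - (-0.1)·0.000) / (5) = 2.000
Iteration 2:
  u = (-9 - (-4)·0.233 - (-1.9)·2.000) / (7.9) = -0.540
  v = (2 - (-3.7)·-1.139 - (3.9)·2.000) / (8.6) = -1.164
  w = (10 - (-2.9)·-1.139 - (-0.1)·0.233) / (5) = 1.344
Iteration 3:
  u = (-9 - (-4)·-1.164 - (-1.9)·1.344) / (7.9) = -1.405
  v = (2 - (-3.7)·-0.540 - (3.9)·1.344) / (8.6) = -0.609
  w = (10 - (-2.9)·-0.540 - (-0.1)·-1.164) / (5) = 1.664

(-1.405, -0.609, 1.664)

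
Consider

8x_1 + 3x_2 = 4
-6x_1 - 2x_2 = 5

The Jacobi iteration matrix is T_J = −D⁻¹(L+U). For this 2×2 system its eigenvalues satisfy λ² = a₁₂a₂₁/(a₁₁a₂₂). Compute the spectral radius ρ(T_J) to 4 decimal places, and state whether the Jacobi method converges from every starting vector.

1.0607

a₁₂a₂₁/(a₁₁a₂₂) = (3)·(-6) / ((8)·(-2)) = 1.125000
ρ = √|1.125000| = √1.125000 = 1.0607
ρ > 1, so Jacobi diverges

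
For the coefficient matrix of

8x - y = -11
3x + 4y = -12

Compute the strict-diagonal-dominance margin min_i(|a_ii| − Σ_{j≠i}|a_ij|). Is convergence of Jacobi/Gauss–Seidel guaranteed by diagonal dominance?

row 1: |8| − (1) = 7
row 2: |4| − (3) = 1
minimum over rows = 1 → strictly diagonally dominant (convergence guaranteed)

1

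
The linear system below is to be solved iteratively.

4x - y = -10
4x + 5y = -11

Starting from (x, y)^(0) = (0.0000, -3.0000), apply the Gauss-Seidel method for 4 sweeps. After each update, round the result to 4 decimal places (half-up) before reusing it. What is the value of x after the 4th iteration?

Iteration 1:
  x = (-10 - (-1)·-3.0000) / (4) = -3.2500
  y = (-11 - (4)·-3.2500) / (5) = 0.4000
Iteration 2:
  x = (-10 - (-1)·0.4000) / (4) = -2.4000
  y = (-11 - (4)·-2.4000) / (5) = -0.2800
Iteration 3:
  x = (-10 - (-1)·-0.2800) / (4) = -2.5700
  y = (-11 - (4)·-2.5700) / (5) = -0.1440
Iteration 4:
  x = (-10 - (-1)·-0.1440) / (4) = -2.5360
  y = (-11 - (4)·-2.5360) / (5) = -0.1712

-2.5360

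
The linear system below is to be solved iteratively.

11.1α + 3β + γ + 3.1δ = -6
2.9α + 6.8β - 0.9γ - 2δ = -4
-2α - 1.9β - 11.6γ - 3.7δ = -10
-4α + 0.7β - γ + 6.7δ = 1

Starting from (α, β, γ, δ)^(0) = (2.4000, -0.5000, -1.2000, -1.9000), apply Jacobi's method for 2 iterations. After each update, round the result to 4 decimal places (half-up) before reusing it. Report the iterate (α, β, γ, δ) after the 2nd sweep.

Iteration 1:
  α = (-6 - (3)·-0.5000 - (1)·-1.2000 - (3.1)·-1.9000) / (11.1) = 0.2333
  β = (-4 - (2.9)·2.4000 - (-0.9)·-1.2000 - (-2)·-1.9000) / (6.8) = -2.3294
  γ = (-10 - (-2)·2.4000 - (-1.9)·-0.5000 - (-3.7)·-1.9000) / (-11.6) = 1.1362
  δ = (1 - (-4)·2.4000 - (0.7)·-0.5000 - (-1)·-1.2000) / (6.7) = 1.4552
Iteration 2:
  α = (-6 - (3)·-2.3294 - (1)·1.1362 - (3.1)·1.4552) / (11.1) = -0.4197
  β = (-4 - (2.9)·0.2333 - (-0.9)·1.1362 - (-2)·1.4552) / (6.8) = -0.1094
  γ = (-10 - (-2)·0.2333 - (-1.9)·-2.3294 - (-3.7)·1.4552) / (-11.6) = 0.7392
  δ = (1 - (-4)·0.2333 - (0.7)·-2.3294 - (-1)·1.1362) / (6.7) = 0.7015

(-0.4197, -0.1094, 0.7392, 0.7015)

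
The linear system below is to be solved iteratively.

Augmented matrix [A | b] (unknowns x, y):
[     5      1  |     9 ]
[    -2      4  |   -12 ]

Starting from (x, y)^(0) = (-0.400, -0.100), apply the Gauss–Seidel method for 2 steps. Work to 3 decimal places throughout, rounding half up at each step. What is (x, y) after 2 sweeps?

(2.218, -1.891)

Iteration 1:
  x = (9 - (1)·-0.100) / (5) = 1.820
  y = (-12 - (-2)·1.820) / (4) = -2.090
Iteration 2:
  x = (9 - (1)·-2.090) / (5) = 2.218
  y = (-12 - (-2)·2.218) / (4) = -1.891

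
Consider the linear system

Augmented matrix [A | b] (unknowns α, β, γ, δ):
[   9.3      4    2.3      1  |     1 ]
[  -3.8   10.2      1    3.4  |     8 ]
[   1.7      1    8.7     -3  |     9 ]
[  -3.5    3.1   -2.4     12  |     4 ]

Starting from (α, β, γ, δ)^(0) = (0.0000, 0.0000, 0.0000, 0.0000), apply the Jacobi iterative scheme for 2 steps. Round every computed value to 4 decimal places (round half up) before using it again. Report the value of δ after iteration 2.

Iteration 1:
  α = (1 - (4)·0.0000 - (2.3)·0.0000 - (1)·0.0000) / (9.3) = 0.1075
  β = (8 - (-3.8)·0.0000 - (1)·0.0000 - (3.4)·0.0000) / (10.2) = 0.7843
  γ = (9 - (1.7)·0.0000 - (1)·0.0000 - (-3)·0.0000) / (8.7) = 1.0345
  δ = (4 - (-3.5)·0.0000 - (3.1)·0.0000 - (-2.4)·0.0000) / (12) = 0.3333
Iteration 2:
  α = (1 - (4)·0.7843 - (2.3)·1.0345 - (1)·0.3333) / (9.3) = -0.5215
  β = (8 - (-3.8)·0.1075 - (1)·1.0345 - (3.4)·0.3333) / (10.2) = 0.6118
  γ = (9 - (1.7)·0.1075 - (1)·0.7843 - (-3)·0.3333) / (8.7) = 1.0383
  δ = (4 - (-3.5)·0.1075 - (3.1)·0.7843 - (-2.4)·1.0345) / (12) = 0.3690

0.3690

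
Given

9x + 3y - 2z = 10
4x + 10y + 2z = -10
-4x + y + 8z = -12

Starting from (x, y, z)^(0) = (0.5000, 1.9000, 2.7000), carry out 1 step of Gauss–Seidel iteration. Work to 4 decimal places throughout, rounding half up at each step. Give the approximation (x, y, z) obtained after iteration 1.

Iteration 1:
  x = (10 - (3)·1.9000 - (-2)·2.7000) / (9) = 1.0778
  y = (-10 - (4)·1.0778 - (2)·2.7000) / (10) = -1.9711
  z = (-12 - (-4)·1.0778 - (1)·-1.9711) / (8) = -0.7147

(1.0778, -1.9711, -0.7147)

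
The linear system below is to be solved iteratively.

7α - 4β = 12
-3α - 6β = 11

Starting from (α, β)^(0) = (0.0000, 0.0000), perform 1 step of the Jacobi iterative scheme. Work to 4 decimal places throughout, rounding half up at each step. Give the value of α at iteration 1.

1.7143

Iteration 1:
  α = (12 - (-4)·0.0000) / (7) = 1.7143
  β = (11 - (-3)·0.0000) / (-6) = -1.8333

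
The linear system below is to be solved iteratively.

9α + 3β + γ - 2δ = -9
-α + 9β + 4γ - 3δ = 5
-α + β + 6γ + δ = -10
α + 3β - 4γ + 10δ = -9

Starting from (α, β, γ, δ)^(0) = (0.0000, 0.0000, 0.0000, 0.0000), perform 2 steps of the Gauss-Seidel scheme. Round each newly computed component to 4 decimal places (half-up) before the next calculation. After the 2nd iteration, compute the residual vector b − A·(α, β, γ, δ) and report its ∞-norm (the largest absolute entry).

Iteration 1:
  α = (-9 - (3)·0.0000 - (1)·0.0000 - (-2)·0.0000) / (9) = -1.0000
  β = (5 - (-1)·-1.0000 - (4)·0.0000 - (-3)·0.0000) / (9) = 0.4444
  γ = (-10 - (-1)·-1.0000 - (1)·0.4444 - (1)·0.0000) / (6) = -1.9074
  δ = (-9 - (1)·-1.0000 - (3)·0.4444 - (-4)·-1.9074) / (10) = -1.6963
Iteration 2:
  α = (-9 - (3)·0.4444 - (1)·-1.9074 - (-2)·-1.6963) / (9) = -1.3132
  β = (5 - (-1)·-1.3132 - (4)·-1.9074 - (-3)·-1.6963) / (9) = 0.6919
  γ = (-10 - (-1)·-1.3132 - (1)·0.6919 - (1)·-1.6963) / (6) = -1.7181
  δ = (-9 - (1)·-1.3132 - (3)·0.6919 - (-4)·-1.7181) / (10) = -1.6635
Residual b − A·x = (-0.8658, -0.6584, -0.0330, 0.0001); ∞-norm = 0.8658

0.8658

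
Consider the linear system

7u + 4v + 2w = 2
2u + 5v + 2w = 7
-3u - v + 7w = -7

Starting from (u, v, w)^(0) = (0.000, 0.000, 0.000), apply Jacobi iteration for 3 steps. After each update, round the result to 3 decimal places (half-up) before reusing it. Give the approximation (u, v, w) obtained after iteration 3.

(-0.484, 1.762, -0.857)

Iteration 1:
  u = (2 - (4)·0.000 - (2)·0.000) / (7) = 0.286
  v = (7 - (2)·0.000 - (2)·0.000) / (5) = 1.400
  w = (-7 - (-3)·0.000 - (-1)·0.000) / (7) = -1.000
Iteration 2:
  u = (2 - (4)·1.400 - (2)·-1.000) / (7) = -0.229
  v = (7 - (2)·0.286 - (2)·-1.000) / (5) = 1.686
  w = (-7 - (-3)·0.286 - (-1)·1.400) / (7) = -0.677
Iteration 3:
  u = (2 - (4)·1.686 - (2)·-0.677) / (7) = -0.484
  v = (7 - (2)·-0.229 - (2)·-0.677) / (5) = 1.762
  w = (-7 - (-3)·-0.229 - (-1)·1.686) / (7) = -0.857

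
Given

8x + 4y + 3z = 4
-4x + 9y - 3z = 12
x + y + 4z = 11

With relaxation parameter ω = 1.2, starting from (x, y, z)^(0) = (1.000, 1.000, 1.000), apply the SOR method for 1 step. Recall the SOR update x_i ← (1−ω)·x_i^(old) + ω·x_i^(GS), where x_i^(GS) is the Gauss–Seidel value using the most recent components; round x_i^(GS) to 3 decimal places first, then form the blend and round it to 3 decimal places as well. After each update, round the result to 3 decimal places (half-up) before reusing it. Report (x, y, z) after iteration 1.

(-0.650, 1.454, 2.859)

Iteration 1:
  x: GS value = (4 - (4)·1.000 - (3)·1.000) / (8) = -0.375;  x ← (1−ω)·1.000 + ω·-0.375 = -0.650
  y: GS value = (12 - (-4)·-0.650 - (-3)·1.000) / (9) = 1.378;  y ← (1−ω)·1.000 + ω·1.378 = 1.454
  z: GS value = (11 - (1)·-0.650 - (1)·1.454) / (4) = 2.549;  z ← (1−ω)·1.000 + ω·2.549 = 2.859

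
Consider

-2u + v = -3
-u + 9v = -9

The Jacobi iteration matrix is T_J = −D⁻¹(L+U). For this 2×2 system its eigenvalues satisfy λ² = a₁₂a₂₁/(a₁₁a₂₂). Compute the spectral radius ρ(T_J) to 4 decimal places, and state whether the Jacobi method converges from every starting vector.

0.2357

a₁₂a₂₁/(a₁₁a₂₂) = (1)·(-1) / ((-2)·(9)) = 0.055556
ρ = √|0.055556| = √0.055556 = 0.2357
ρ < 1, so Jacobi converges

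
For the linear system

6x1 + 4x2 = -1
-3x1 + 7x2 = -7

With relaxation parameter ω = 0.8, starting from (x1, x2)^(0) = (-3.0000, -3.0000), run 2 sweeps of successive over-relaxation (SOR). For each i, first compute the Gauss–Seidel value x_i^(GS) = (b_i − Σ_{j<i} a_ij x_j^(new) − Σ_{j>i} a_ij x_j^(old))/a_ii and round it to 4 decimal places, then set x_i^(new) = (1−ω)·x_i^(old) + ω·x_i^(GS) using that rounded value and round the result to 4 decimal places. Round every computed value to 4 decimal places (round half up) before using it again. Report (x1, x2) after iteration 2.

Iteration 1:
  x1: GS value = (-1 - (4)·-3.0000) / (6) = 1.8333;  x1 ← (1−ω)·-3.0000 + ω·1.8333 = 0.8666
  x2: GS value = (-7 - (-3)·0.8666) / (7) = -0.6286;  x2 ← (1−ω)·-3.0000 + ω·-0.6286 = -1.1029
Iteration 2:
  x1: GS value = (-1 - (4)·-1.1029) / (6) = 0.5686;  x1 ← (1−ω)·0.8666 + ω·0.5686 = 0.6282
  x2: GS value = (-7 - (-3)·0.6282) / (7) = -0.7308;  x2 ← (1−ω)·-1.1029 + ω·-0.7308 = -0.8052

(0.6282, -0.8052)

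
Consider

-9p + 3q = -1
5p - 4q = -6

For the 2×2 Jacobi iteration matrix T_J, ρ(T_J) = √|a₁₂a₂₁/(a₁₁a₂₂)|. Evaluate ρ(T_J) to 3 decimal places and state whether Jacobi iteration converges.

a₁₂a₂₁/(a₁₁a₂₂) = (3)·(5) / ((-9)·(-4)) = 0.416667
ρ = √|0.416667| = √0.416667 = 0.645
ρ < 1, so Jacobi converges

0.645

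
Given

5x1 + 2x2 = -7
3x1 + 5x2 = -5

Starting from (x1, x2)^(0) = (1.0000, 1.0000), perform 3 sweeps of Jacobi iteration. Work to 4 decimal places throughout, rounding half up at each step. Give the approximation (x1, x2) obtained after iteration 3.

Iteration 1:
  x1 = (-7 - (2)·1.0000) / (5) = -1.8000
  x2 = (-5 - (3)·1.0000) / (5) = -1.6000
Iteration 2:
  x1 = (-7 - (2)·-1.6000) / (5) = -0.7600
  x2 = (-5 - (3)·-1.8000) / (5) = 0.0800
Iteration 3:
  x1 = (-7 - (2)·0.0800) / (5) = -1.4320
  x2 = (-5 - (3)·-0.7600) / (5) = -0.5440

(-1.4320, -0.5440)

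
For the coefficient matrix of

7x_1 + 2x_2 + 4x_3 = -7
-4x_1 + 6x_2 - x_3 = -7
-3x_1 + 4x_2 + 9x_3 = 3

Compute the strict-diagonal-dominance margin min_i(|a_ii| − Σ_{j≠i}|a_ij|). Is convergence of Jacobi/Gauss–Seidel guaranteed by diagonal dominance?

row 1: |7| − (2+4) = 1
row 2: |6| − (4+1) = 1
row 3: |9| − (3+4) = 2
minimum over rows = 1 → strictly diagonally dominant (convergence guaranteed)

1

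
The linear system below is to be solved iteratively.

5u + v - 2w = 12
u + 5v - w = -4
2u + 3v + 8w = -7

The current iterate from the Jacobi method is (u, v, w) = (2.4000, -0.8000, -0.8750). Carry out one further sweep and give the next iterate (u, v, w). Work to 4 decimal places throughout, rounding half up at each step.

(2.2100, -1.4550, -1.1750)

One sweep:
  u = (12 - (1)·-0.8000 - (-2)·-0.8750) / (5) = 2.2100
  v = (-4 - (1)·2.4000 - (-1)·-0.8750) / (5) = -1.4550
  w = (-7 - (2)·2.4000 - (3)·-0.8000) / (8) = -1.1750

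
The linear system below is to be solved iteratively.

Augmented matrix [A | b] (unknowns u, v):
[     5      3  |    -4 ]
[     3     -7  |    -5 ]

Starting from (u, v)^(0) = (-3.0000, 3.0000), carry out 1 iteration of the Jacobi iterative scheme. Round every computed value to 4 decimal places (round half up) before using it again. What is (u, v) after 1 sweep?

(-2.6000, -0.5714)

Iteration 1:
  u = (-4 - (3)·3.0000) / (5) = -2.6000
  v = (-5 - (3)·-3.0000) / (-7) = -0.5714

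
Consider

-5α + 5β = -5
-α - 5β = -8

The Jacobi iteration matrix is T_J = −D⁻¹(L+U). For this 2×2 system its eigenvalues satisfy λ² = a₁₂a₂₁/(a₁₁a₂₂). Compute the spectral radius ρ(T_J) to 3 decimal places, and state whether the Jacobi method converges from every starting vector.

0.447

a₁₂a₂₁/(a₁₁a₂₂) = (5)·(-1) / ((-5)·(-5)) = -0.200000
ρ = √|-0.200000| = √0.200000 = 0.447
ρ < 1, so Jacobi converges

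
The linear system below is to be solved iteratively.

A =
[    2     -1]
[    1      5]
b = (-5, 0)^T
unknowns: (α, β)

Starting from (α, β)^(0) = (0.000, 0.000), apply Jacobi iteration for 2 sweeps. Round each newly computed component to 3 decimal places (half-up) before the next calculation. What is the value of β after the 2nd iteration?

0.500

Iteration 1:
  α = (-5 - (-1)·0.000) / (2) = -2.500
  β = (0 - (1)·0.000) / (5) = 0.000
Iteration 2:
  α = (-5 - (-1)·0.000) / (2) = -2.500
  β = (0 - (1)·-2.500) / (5) = 0.500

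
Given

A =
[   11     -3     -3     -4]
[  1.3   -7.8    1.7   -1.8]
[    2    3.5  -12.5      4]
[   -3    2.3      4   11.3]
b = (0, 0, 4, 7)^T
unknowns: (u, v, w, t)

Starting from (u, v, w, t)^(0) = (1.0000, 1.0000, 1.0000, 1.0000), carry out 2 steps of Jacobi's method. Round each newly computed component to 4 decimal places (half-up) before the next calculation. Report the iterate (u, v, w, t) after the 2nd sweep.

(0.2810, 0.1719, -0.0267, 0.6738)

Iteration 1:
  u = (0 - (-3)·1.0000 - (-3)·1.0000 - (-4)·1.0000) / (11) = 0.9091
  v = (0 - (1.3)·1.0000 - (1.7)·1.0000 - (-1.8)·1.0000) / (-7.8) = 0.1538
  w = (4 - (2)·1.0000 - (3.5)·1.0000 - (4)·1.0000) / (-12.5) = 0.4400
  t = (7 - (-3)·1.0000 - (2.3)·1.0000 - (4)·1.0000) / (11.3) = 0.3274
Iteration 2:
  u = (0 - (-3)·0.1538 - (-3)·0.4400 - (-4)·0.3274) / (11) = 0.2810
  v = (0 - (1.3)·0.9091 - (1.7)·0.4400 - (-1.8)·0.3274) / (-7.8) = 0.1719
  w = (4 - (2)·0.9091 - (3.5)·0.1538 - (4)·0.3274) / (-12.5) = -0.0267
  t = (7 - (-3)·0.9091 - (2.3)·0.1538 - (4)·0.4400) / (11.3) = 0.6738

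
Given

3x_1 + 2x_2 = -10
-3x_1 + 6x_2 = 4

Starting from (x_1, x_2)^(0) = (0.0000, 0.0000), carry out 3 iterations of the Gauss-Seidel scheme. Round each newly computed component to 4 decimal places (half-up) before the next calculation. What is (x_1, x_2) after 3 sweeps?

(-2.8889, -0.7778)

Iteration 1:
  x_1 = (-10 - (2)·0.0000) / (3) = -3.3333
  x_2 = (4 - (-3)·-3.3333) / (6) = -1.0000
Iteration 2:
  x_1 = (-10 - (2)·-1.0000) / (3) = -2.6667
  x_2 = (4 - (-3)·-2.6667) / (6) = -0.6667
Iteration 3:
  x_1 = (-10 - (2)·-0.6667) / (3) = -2.8889
  x_2 = (4 - (-3)·-2.8889) / (6) = -0.7778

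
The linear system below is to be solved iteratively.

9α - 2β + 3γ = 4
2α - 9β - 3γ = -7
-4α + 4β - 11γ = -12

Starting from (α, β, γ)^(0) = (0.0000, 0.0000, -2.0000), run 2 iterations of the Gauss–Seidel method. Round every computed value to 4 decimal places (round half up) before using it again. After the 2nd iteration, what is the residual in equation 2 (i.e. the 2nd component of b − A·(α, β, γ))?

-0.5852

Iteration 1:
  α = (4 - (-2)·0.0000 - (3)·-2.0000) / (9) = 1.1111
  β = (-7 - (2)·1.1111 - (-3)·-2.0000) / (-9) = 1.6914
  γ = (-12 - (-4)·1.1111 - (4)·1.6914) / (-11) = 1.3019
Iteration 2:
  α = (4 - (-2)·1.6914 - (3)·1.3019) / (9) = 0.3863
  β = (-7 - (2)·0.3863 - (-3)·1.3019) / (-9) = 0.4297
  γ = (-12 - (-4)·0.3863 - (4)·0.4297) / (-11) = 1.1067
Residual b − A·x = (-1.9374, -0.5852, 0.0001)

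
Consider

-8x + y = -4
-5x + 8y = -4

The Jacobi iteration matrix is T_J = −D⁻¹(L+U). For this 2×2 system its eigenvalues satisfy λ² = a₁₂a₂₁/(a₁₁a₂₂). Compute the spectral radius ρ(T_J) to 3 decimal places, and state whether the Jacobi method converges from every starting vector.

0.280

a₁₂a₂₁/(a₁₁a₂₂) = (1)·(-5) / ((-8)·(8)) = 0.078125
ρ = √|0.078125| = √0.078125 = 0.280
ρ < 1, so Jacobi converges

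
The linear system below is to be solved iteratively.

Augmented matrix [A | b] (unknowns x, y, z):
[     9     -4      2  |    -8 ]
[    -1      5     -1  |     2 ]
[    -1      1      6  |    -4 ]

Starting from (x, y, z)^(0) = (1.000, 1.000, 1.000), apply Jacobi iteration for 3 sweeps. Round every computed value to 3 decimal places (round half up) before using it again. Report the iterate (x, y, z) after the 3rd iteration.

(-0.627, 0.141, -0.753)

Iteration 1:
  x = (-8 - (-4)·1.000 - (2)·1.000) / (9) = -0.667
  y = (2 - (-1)·1.000 - (-1)·1.000) / (5) = 0.800
  z = (-4 - (-1)·1.000 - (1)·1.000) / (6) = -0.667
Iteration 2:
  x = (-8 - (-4)·0.800 - (2)·-0.667) / (9) = -0.385
  y = (2 - (-1)·-0.667 - (-1)·-0.667) / (5) = 0.133
  z = (-4 - (-1)·-0.667 - (1)·0.800) / (6) = -0.911
Iteration 3:
  x = (-8 - (-4)·0.133 - (2)·-0.911) / (9) = -0.627
  y = (2 - (-1)·-0.385 - (-1)·-0.911) / (5) = 0.141
  z = (-4 - (-1)·-0.385 - (1)·0.133) / (6) = -0.753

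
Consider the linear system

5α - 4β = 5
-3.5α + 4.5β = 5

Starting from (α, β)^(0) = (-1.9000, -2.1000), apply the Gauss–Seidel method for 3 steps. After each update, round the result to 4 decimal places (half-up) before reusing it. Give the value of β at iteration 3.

Iteration 1:
  α = (5 - (-4)·-2.1000) / (5) = -0.6800
  β = (5 - (-3.5)·-0.6800) / (4.5) = 0.5822
Iteration 2:
  α = (5 - (-4)·0.5822) / (5) = 1.4658
  β = (5 - (-3.5)·1.4658) / (4.5) = 2.2512
Iteration 3:
  α = (5 - (-4)·2.2512) / (5) = 2.8010
  β = (5 - (-3.5)·2.8010) / (4.5) = 3.2897

3.2897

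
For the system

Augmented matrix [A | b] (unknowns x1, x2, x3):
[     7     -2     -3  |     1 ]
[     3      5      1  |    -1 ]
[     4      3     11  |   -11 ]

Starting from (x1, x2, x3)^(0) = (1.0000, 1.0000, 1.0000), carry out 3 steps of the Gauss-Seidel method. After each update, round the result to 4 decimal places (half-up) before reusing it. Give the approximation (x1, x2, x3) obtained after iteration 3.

Iteration 1:
  x1 = (1 - (-2)·1.0000 - (-3)·1.0000) / (7) = 0.8571
  x2 = (-1 - (3)·0.8571 - (1)·1.0000) / (5) = -0.9143
  x3 = (-11 - (4)·0.8571 - (3)·-0.9143) / (11) = -1.0623
Iteration 2:
  x1 = (1 - (-2)·-0.9143 - (-3)·-1.0623) / (7) = -0.5736
  x2 = (-1 - (3)·-0.5736 - (1)·-1.0623) / (5) = 0.3566
  x3 = (-11 - (4)·-0.5736 - (3)·0.3566) / (11) = -0.8887
Iteration 3:
  x1 = (1 - (-2)·0.3566 - (-3)·-0.8887) / (7) = -0.1361
  x2 = (-1 - (3)·-0.1361 - (1)·-0.8887) / (5) = 0.0594
  x3 = (-11 - (4)·-0.1361 - (3)·0.0594) / (11) = -0.9667

(-0.1361, 0.0594, -0.9667)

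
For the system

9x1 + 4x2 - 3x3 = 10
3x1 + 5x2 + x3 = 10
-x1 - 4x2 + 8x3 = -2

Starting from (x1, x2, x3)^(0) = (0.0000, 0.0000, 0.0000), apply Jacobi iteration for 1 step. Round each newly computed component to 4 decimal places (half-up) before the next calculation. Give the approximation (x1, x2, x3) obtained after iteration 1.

Iteration 1:
  x1 = (10 - (4)·0.0000 - (-3)·0.0000) / (9) = 1.1111
  x2 = (10 - (3)·0.0000 - (1)·0.0000) / (5) = 2.0000
  x3 = (-2 - (-1)·0.0000 - (-4)·0.0000) / (8) = -0.2500

(1.1111, 2.0000, -0.2500)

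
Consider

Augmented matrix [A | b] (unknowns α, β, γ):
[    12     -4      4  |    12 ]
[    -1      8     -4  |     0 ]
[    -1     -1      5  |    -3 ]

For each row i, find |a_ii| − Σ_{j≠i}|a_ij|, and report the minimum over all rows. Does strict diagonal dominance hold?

row 1: |12| − (4+4) = 4
row 2: |8| − (1+4) = 3
row 3: |5| − (1+1) = 3
minimum over rows = 3 → strictly diagonally dominant (convergence guaranteed)

3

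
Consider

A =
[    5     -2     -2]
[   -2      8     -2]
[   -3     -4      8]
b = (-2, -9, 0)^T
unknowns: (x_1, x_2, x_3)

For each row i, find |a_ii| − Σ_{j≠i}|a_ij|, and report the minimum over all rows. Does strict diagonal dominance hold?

1

row 1: |5| − (2+2) = 1
row 2: |8| − (2+2) = 4
row 3: |8| − (3+4) = 1
minimum over rows = 1 → strictly diagonally dominant (convergence guaranteed)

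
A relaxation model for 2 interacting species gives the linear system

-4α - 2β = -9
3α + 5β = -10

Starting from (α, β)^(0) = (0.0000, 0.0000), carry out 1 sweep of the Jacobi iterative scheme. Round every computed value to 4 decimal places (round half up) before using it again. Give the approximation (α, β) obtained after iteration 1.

Iteration 1:
  α = (-9 - (-2)·0.0000) / (-4) = 2.2500
  β = (-10 - (3)·0.0000) / (5) = -2.0000

(2.2500, -2.0000)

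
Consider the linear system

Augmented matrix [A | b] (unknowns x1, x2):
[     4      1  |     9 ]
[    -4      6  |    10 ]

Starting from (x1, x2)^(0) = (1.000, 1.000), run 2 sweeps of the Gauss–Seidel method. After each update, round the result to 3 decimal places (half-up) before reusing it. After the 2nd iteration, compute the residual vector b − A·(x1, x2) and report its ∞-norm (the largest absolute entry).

Iteration 1:
  x1 = (9 - (1)·1.000) / (4) = 2.000
  x2 = (10 - (-4)·2.000) / (6) = 3.000
Iteration 2:
  x1 = (9 - (1)·3.000) / (4) = 1.500
  x2 = (10 - (-4)·1.500) / (6) = 2.667
Residual b − A·x = (0.333, -0.002); ∞-norm = 0.333

0.333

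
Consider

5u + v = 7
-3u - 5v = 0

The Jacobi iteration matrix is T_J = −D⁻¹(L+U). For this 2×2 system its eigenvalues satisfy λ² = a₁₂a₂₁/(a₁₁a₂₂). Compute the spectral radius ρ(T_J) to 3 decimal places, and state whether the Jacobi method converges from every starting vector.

0.346

a₁₂a₂₁/(a₁₁a₂₂) = (1)·(-3) / ((5)·(-5)) = 0.120000
ρ = √|0.120000| = √0.120000 = 0.346
ρ < 1, so Jacobi converges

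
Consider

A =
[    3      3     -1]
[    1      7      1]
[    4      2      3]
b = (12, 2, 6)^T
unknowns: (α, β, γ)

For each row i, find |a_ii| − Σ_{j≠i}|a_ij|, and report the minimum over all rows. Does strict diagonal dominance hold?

-3

row 1: |3| − (3+1) = -1
row 2: |7| − (1+1) = 5
row 3: |3| − (4+2) = -3
minimum over rows = -3 → not strictly diagonally dominant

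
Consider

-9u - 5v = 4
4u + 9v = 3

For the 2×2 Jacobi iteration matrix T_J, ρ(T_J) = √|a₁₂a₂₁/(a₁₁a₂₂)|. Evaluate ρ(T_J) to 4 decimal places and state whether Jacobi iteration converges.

0.4969

a₁₂a₂₁/(a₁₁a₂₂) = (-5)·(4) / ((-9)·(9)) = 0.246914
ρ = √|0.246914| = √0.246914 = 0.4969
ρ < 1, so Jacobi converges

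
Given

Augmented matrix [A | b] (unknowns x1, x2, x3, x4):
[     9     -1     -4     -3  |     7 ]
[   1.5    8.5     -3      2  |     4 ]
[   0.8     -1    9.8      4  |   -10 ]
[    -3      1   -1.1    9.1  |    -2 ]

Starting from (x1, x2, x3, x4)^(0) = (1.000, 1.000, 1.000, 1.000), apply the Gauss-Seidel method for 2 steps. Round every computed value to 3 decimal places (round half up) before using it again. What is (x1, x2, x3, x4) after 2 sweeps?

Iteration 1:
  x1 = (7 - (-1)·1.000 - (-4)·1.000 - (-3)·1.000) / (9) = 1.667
  x2 = (4 - (1.5)·1.667 - (-3)·1.000 - (2)·1.000) / (8.5) = 0.294
  x3 = (-10 - (0.8)·1.667 - (-1)·0.294 - (4)·1.000) / (9.8) = -1.535
  x4 = (-2 - (-3)·1.667 - (1)·0.294 - (-1.1)·-1.535) / (9.1) = 0.112
Iteration 2:
  x1 = (7 - (-1)·0.294 - (-4)·-1.535 - (-3)·0.112) / (9) = 0.166
  x2 = (4 - (1.5)·0.166 - (-3)·-1.535 - (2)·0.112) / (8.5) = -0.127
  x3 = (-10 - (0.8)·0.166 - (-1)·-0.127 - (4)·0.112) / (9.8) = -1.093
  x4 = (-2 - (-3)·0.166 - (1)·-0.127 - (-1.1)·-1.093) / (9.1) = -0.283

(0.166, -0.127, -1.093, -0.283)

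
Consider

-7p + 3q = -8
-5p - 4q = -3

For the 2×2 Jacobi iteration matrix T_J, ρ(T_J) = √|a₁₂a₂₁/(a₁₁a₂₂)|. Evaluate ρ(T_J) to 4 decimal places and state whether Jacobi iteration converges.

a₁₂a₂₁/(a₁₁a₂₂) = (3)·(-5) / ((-7)·(-4)) = -0.535714
ρ = √|-0.535714| = √0.535714 = 0.7319
ρ < 1, so Jacobi converges

0.7319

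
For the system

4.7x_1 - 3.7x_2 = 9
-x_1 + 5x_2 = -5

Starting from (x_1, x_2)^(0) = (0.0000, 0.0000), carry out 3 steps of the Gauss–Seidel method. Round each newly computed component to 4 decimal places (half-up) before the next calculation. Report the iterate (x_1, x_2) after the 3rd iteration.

(1.3527, -0.7295)

Iteration 1:
  x_1 = (9 - (-3.7)·0.0000) / (4.7) = 1.9149
  x_2 = (-5 - (-1)·1.9149) / (5) = -0.6170
Iteration 2:
  x_1 = (9 - (-3.7)·-0.6170) / (4.7) = 1.4292
  x_2 = (-5 - (-1)·1.4292) / (5) = -0.7142
Iteration 3:
  x_1 = (9 - (-3.7)·-0.7142) / (4.7) = 1.3527
  x_2 = (-5 - (-1)·1.3527) / (5) = -0.7295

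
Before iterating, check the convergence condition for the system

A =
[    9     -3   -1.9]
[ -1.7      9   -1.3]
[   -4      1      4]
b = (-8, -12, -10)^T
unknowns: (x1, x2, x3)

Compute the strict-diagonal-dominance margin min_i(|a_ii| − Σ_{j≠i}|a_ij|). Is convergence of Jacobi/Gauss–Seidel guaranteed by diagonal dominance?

-1

row 1: |9| − (3+1.9) = 4.1
row 2: |9| − (1.7+1.3) = 6
row 3: |4| − (4+1) = -1
minimum over rows = -1 → not strictly diagonally dominant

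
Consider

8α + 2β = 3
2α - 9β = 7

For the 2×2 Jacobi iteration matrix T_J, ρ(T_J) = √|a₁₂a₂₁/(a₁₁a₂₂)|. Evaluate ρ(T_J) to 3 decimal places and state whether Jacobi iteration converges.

a₁₂a₂₁/(a₁₁a₂₂) = (2)·(2) / ((8)·(-9)) = -0.055556
ρ = √|-0.055556| = √0.055556 = 0.236
ρ < 1, so Jacobi converges

0.236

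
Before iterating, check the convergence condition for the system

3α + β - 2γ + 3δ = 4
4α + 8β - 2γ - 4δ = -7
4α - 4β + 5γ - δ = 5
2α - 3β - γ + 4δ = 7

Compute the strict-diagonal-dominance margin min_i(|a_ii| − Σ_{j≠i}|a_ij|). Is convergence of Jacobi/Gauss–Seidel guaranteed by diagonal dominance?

row 1: |3| − (1+2+3) = -3
row 2: |8| − (4+2+4) = -2
row 3: |5| − (4+4+1) = -4
row 4: |4| − (2+3+1) = -2
minimum over rows = -4 → not strictly diagonally dominant

-4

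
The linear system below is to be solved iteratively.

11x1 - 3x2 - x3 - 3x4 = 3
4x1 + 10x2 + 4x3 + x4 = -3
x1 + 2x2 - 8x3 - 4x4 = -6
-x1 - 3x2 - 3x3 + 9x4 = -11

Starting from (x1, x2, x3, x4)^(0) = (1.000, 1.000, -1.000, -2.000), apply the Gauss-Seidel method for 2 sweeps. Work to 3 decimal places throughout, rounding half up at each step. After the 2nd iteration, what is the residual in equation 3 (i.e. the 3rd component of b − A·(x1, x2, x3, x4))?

Iteration 1:
  x1 = (3 - (-3)·1.000 - (-1)·-1.000 - (-3)·-2.000) / (11) = -0.091
  x2 = (-3 - (4)·-0.091 - (4)·-1.000 - (1)·-2.000) / (10) = 0.336
  x3 = (-6 - (1)·-0.091 - (2)·0.336 - (-4)·-2.000) / (-8) = 1.823
  x4 = (-11 - (-1)·-0.091 - (-3)·0.336 - (-3)·1.823) / (9) = -0.513
Iteration 2:
  x1 = (3 - (-3)·0.336 - (-1)·1.823 - (-3)·-0.513) / (11) = 0.390
  x2 = (-3 - (4)·0.390 - (4)·1.823 - (1)·-0.513) / (10) = -1.134
  x3 = (-6 - (1)·0.390 - (2)·-1.134 - (-4)·-0.513) / (-8) = 0.772
  x4 = (-11 - (-1)·0.390 - (-3)·-1.134 - (-3)·0.772) / (9) = -1.300
Residual b − A·x = (-7.820, 4.992, -3.146, 0.004)

-3.146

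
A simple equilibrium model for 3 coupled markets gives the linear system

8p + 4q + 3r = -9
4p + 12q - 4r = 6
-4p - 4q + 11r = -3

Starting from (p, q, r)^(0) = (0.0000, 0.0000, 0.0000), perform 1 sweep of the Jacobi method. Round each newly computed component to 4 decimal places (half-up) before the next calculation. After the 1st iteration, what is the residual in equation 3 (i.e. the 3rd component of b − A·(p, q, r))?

-2.5003

Iteration 1:
  p = (-9 - (4)·0.0000 - (3)·0.0000) / (8) = -1.1250
  q = (6 - (4)·0.0000 - (-4)·0.0000) / (12) = 0.5000
  r = (-3 - (-4)·0.0000 - (-4)·0.0000) / (11) = -0.2727
Residual b − A·x = (-1.1819, 3.4092, -2.5003)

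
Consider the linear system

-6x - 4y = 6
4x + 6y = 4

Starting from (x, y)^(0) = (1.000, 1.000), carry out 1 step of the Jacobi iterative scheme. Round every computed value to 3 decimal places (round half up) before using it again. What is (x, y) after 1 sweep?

Iteration 1:
  x = (6 - (-4)·1.000) / (-6) = -1.667
  y = (4 - (4)·1.000) / (6) = 0.000

(-1.667, 0.000)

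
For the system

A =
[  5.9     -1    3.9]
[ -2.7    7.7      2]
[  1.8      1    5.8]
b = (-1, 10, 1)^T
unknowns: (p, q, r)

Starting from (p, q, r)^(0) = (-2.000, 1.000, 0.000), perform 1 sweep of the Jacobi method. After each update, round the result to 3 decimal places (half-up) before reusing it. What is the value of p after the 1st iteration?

Iteration 1:
  p = (-1 - (-1)·1.000 - (3.9)·0.000) / (5.9) = 0.000
  q = (10 - (-2.7)·-2.000 - (2)·0.000) / (7.7) = 0.597
  r = (1 - (1.8)·-2.000 - (1)·1.000) / (5.8) = 0.621

0.000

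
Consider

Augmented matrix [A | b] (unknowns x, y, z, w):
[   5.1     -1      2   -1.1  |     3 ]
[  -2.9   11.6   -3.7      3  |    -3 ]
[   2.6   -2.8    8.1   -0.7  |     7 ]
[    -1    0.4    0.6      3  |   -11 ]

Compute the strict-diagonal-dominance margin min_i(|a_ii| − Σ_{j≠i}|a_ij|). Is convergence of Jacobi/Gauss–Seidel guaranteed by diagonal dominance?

row 1: |5.1| − (1+2+1.1) = 1
row 2: |11.6| − (2.9+3.7+3) = 2
row 3: |8.1| − (2.6+2.8+0.7) = 2
row 4: |3| − (1+0.4+0.6) = 1
minimum over rows = 1 → strictly diagonally dominant (convergence guaranteed)

1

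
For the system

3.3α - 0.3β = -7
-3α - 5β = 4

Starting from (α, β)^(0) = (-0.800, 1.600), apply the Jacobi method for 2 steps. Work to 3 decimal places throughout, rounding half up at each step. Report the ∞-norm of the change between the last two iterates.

Iteration 1:
  α = (-7 - (-0.3)·1.600) / (3.3) = -1.976
  β = (4 - (-3)·-0.800) / (-5) = -0.320
Iteration 2:
  α = (-7 - (-0.3)·-0.320) / (3.3) = -2.150
  β = (4 - (-3)·-1.976) / (-5) = 0.386
Change: (-0.174, 0.706) → max |·| = 0.706

0.706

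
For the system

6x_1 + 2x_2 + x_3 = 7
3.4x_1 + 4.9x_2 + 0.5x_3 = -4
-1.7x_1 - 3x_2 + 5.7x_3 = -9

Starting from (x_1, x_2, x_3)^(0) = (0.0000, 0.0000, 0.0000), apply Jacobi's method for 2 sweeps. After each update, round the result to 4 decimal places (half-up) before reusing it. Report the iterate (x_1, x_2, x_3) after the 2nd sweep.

Iteration 1:
  x_1 = (7 - (2)·0.0000 - (1)·0.0000) / (6) = 1.1667
  x_2 = (-4 - (3.4)·0.0000 - (0.5)·0.0000) / (4.9) = -0.8163
  x_3 = (-9 - (-1.7)·0.0000 - (-3)·0.0000) / (5.7) = -1.5789
Iteration 2:
  x_1 = (7 - (2)·-0.8163 - (1)·-1.5789) / (6) = 1.7019
  x_2 = (-4 - (3.4)·1.1667 - (0.5)·-1.5789) / (4.9) = -1.4648
  x_3 = (-9 - (-1.7)·1.1667 - (-3)·-0.8163) / (5.7) = -1.6606

(1.7019, -1.4648, -1.6606)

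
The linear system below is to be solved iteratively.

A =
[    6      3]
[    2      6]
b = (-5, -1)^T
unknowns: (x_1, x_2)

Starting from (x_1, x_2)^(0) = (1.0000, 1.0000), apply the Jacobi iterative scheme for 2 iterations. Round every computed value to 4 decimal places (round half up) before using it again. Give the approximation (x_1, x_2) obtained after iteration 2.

Iteration 1:
  x_1 = (-5 - (3)·1.0000) / (6) = -1.3333
  x_2 = (-1 - (2)·1.0000) / (6) = -0.5000
Iteration 2:
  x_1 = (-5 - (3)·-0.5000) / (6) = -0.5833
  x_2 = (-1 - (2)·-1.3333) / (6) = 0.2778

(-0.5833, 0.2778)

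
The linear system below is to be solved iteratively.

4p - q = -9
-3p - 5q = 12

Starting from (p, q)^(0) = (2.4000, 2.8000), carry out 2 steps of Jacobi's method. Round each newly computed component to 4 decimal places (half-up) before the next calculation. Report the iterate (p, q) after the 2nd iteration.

(-3.2100, -1.4700)

Iteration 1:
  p = (-9 - (-1)·2.8000) / (4) = -1.5500
  q = (12 - (-3)·2.4000) / (-5) = -3.8400
Iteration 2:
  p = (-9 - (-1)·-3.8400) / (4) = -3.2100
  q = (12 - (-3)·-1.5500) / (-5) = -1.4700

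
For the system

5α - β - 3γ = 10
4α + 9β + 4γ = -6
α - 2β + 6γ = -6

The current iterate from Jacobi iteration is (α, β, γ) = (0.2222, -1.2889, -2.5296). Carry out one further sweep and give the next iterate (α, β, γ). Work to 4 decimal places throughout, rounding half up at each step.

(0.2245, 0.3588, -1.4667)

One sweep:
  α = (10 - (-1)·-1.2889 - (-3)·-2.5296) / (5) = 0.2245
  β = (-6 - (4)·0.2222 - (4)·-2.5296) / (9) = 0.3588
  γ = (-6 - (1)·0.2222 - (-2)·-1.2889) / (6) = -1.4667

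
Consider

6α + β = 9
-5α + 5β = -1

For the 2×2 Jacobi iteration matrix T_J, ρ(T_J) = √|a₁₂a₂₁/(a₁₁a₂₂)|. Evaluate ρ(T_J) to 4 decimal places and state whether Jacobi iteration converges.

a₁₂a₂₁/(a₁₁a₂₂) = (1)·(-5) / ((6)·(5)) = -0.166667
ρ = √|-0.166667| = √0.166667 = 0.4082
ρ < 1, so Jacobi converges

0.4082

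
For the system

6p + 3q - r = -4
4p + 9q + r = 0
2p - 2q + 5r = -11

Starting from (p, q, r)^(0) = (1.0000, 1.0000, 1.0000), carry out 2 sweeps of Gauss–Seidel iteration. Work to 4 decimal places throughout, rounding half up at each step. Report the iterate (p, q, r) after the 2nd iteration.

Iteration 1:
  p = (-4 - (3)·1.0000 - (-1)·1.0000) / (6) = -1.0000
  q = (0 - (4)·-1.0000 - (1)·1.0000) / (9) = 0.3333
  r = (-11 - (2)·-1.0000 - (-2)·0.3333) / (5) = -1.6667
Iteration 2:
  p = (-4 - (3)·0.3333 - (-1)·-1.6667) / (6) = -1.1111
  q = (0 - (4)·-1.1111 - (1)·-1.6667) / (9) = 0.6790
  r = (-11 - (2)·-1.1111 - (-2)·0.6790) / (5) = -1.4840

(-1.1111, 0.6790, -1.4840)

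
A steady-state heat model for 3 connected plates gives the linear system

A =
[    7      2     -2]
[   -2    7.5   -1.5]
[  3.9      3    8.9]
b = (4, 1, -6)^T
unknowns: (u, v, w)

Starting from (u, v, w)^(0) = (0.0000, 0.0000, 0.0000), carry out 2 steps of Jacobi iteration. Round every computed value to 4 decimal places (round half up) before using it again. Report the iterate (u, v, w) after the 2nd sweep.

(0.3407, 0.1509, -0.9695)

Iteration 1:
  u = (4 - (2)·0.0000 - (-2)·0.0000) / (7) = 0.5714
  v = (1 - (-2)·0.0000 - (-1.5)·0.0000) / (7.5) = 0.1333
  w = (-6 - (3.9)·0.0000 - (3)·0.0000) / (8.9) = -0.6742
Iteration 2:
  u = (4 - (2)·0.1333 - (-2)·-0.6742) / (7) = 0.3407
  v = (1 - (-2)·0.5714 - (-1.5)·-0.6742) / (7.5) = 0.1509
  w = (-6 - (3.9)·0.5714 - (3)·0.1333) / (8.9) = -0.9695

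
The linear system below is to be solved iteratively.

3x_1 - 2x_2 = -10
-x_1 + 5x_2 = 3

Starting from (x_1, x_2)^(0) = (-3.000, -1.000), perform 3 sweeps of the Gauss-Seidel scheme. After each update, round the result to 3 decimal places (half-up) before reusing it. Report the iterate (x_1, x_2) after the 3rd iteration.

Iteration 1:
  x_1 = (-10 - (-2)·-1.000) / (3) = -4.000
  x_2 = (3 - (-1)·-4.000) / (5) = -0.200
Iteration 2:
  x_1 = (-10 - (-2)·-0.200) / (3) = -3.467
  x_2 = (3 - (-1)·-3.467) / (5) = -0.093
Iteration 3:
  x_1 = (-10 - (-2)·-0.093) / (3) = -3.395
  x_2 = (3 - (-1)·-3.395) / (5) = -0.079

(-3.395, -0.079)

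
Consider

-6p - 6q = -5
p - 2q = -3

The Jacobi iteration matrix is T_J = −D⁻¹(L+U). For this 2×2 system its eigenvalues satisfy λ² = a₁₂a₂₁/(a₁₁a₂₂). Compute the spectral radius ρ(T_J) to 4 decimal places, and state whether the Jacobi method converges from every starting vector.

a₁₂a₂₁/(a₁₁a₂₂) = (-6)·(1) / ((-6)·(-2)) = -0.500000
ρ = √|-0.500000| = √0.500000 = 0.7071
ρ < 1, so Jacobi converges

0.7071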